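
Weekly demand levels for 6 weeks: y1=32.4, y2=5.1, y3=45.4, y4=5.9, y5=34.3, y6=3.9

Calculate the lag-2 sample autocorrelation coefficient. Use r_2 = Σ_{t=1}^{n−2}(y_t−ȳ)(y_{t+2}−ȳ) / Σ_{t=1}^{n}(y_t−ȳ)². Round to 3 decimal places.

0.656

Mean ȳ = (32.4 + 5.1 + 45.4 + 5.9 + 34.3 + 3.9)/6 = 21.1667
Deviations from mean: 11.2333, -16.0667, 24.2333, -15.2667, 13.1333, -17.2667
Numerator Σ_{t=1}^{4}(y_t−ȳ)(y_{t+2}−ȳ) = 1099.3744
Denominator Σ(y_t−ȳ)² = 1675.2733
r_2 = 1099.3744 / 1675.2733 = 0.656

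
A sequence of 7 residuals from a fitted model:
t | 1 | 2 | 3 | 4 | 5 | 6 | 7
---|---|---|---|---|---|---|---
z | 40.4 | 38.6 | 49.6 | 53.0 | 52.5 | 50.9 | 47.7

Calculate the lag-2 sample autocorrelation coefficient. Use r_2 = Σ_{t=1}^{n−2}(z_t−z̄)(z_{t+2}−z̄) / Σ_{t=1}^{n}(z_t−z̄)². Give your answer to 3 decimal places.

-0.169

Mean z̄ = (40.4 + 38.6 + 49.6 + 53.0 + 52.5 + 50.9 + 47.7)/7 = 47.5286
Deviations from mean: -7.1286, -8.9286, 2.0714, 5.4714, 4.9714, 3.3714, 0.1714
Σ(z_t−z̄)(z_{t+2}−z̄) = (-14.7663) + (-48.8520) + (10.2980) + (18.4465) + (0.8522) = -34.0216
Denominator Σ(z_t−z̄)² = 200.8743
r_2 = -34.0216 / 200.8743 = -0.169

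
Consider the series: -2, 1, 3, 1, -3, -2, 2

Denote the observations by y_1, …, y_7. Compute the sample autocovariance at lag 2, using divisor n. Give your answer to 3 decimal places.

-3.143

Mean ȳ = (-2 + 1 + 3 + 1 − 3 − 2 + 2)/7 = 0.0000
Σ_{t=1}^{5}(y_t−ȳ)(y_{t+2}−ȳ) = -22.0000
γ_2 = -22.0000 / 7 = -3.143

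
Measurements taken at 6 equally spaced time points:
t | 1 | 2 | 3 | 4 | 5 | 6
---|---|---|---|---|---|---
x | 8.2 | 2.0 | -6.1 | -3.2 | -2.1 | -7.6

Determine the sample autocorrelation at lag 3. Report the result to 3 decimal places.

0.056

Mean x̄ = (8.2 + 2.0 − 6.1 − 3.2 − 2.1 − 7.6)/6 = -1.4667
Deviations from mean: 9.6667, 3.4667, -4.6333, -1.7333, -0.6333, -6.1333
Σ(x_t−x̄)(x_{t+3}−x̄) = (-16.7556) + (-2.1956) + (28.4178) = 9.4667
Denominator Σ(x_t−x̄)² = 167.9533
r_3 = 9.4667 / 167.9533 = 0.056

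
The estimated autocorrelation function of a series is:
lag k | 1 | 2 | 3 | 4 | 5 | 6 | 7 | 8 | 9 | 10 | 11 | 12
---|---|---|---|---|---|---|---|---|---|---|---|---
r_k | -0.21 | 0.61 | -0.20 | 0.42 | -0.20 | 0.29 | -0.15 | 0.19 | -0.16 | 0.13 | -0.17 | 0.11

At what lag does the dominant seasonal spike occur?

The largest autocorrelation is r_2 = 0.61, with weaker echoes at lags 4 (0.42), 6 (0.29) and 8 (0.19); the remaining lags stay at or below 0.13.
The dominant spike at lag 2 indicates a seasonal period of 2.

2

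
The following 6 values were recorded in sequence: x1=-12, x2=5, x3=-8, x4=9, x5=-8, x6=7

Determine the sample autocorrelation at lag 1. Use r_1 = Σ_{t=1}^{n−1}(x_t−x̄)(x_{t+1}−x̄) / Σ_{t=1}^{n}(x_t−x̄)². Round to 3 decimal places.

Mean x̄ = (-12 + 5 − 8 + 9 − 8 + 7)/6 = -1.1667
Σ(x_t−x̄)(x_{t+1}−x̄) = (-66.8056) + (-42.1389) + (-69.4722) + (-69.4722) + (-55.8056) = -303.6944
Denominator Σ(x_t−x̄)² = 418.8333
r_1 = -303.6944 / 418.8333 = -0.725

-0.725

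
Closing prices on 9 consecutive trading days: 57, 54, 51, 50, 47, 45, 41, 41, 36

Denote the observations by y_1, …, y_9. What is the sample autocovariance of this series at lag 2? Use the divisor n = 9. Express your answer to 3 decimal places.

Mean ȳ = (57 + 54 + 51 + 50 + 47 + 45 + 41 + 41 + 36)/9 = 46.8889
Σ_{t=1}^{7}(y_t−ȳ)(y_{t+2}−ȳ) = 132.8642
γ_2 = 132.8642 / 9 = 14.763

14.763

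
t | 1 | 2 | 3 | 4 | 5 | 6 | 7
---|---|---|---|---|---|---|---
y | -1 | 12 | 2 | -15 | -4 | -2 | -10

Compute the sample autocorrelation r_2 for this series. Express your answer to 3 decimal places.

-0.395

Mean ȳ = (-1 + 12 + 2 − 15 − 4 − 2 − 10)/7 = -2.5714
Σ(y_t−ȳ)(y_{t+2}−ȳ) = (7.1837) + (-181.1020) + (-6.5306) + (-7.1020) + (10.6122) = -176.9388
Denominator Σ(y_t−ȳ)² = 447.7143
r_2 = -176.9388 / 447.7143 = -0.395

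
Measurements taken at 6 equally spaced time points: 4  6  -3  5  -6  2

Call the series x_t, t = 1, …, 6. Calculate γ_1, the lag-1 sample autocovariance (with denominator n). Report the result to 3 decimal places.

-9.241

Mean x̄ = (4 + 6 − 3 + 5 − 6 + 2)/6 = 1.3333
Σ_{t=1}^{5}(x_t−x̄)(x_{t+1}−x̄) = -55.4444
γ_1 = -55.4444 / 6 = -9.241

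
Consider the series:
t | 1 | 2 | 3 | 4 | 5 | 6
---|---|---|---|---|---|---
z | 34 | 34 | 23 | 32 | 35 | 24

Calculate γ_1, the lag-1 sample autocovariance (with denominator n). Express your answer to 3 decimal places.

-7.907

Mean z̄ = (34 + 34 + 23 + 32 + 35 + 24)/6 = 30.3333
Σ_{t=1}^{5}(z_t−z̄)(z_{t+1}−z̄) = -47.4444
γ_1 = -47.4444 / 6 = -7.907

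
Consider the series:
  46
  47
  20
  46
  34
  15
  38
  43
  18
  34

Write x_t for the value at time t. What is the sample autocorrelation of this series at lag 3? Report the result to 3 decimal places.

0.558

Mean x̄ = (46 + 47 + 20 + 46 + 34 + 15 + 38 + 43 + 18 + 34)/10 = 34.1000
Σ(x_t−x̄)(x_{t+3}−x̄) = (141.6100) + (-1.2900) + (269.3100) + (46.4100) + (-0.8900) + (307.5100) + (-0.3900) = 762.2700
Denominator Σ(x_t−x̄)² = 1366.9000
r_3 = 762.2700 / 1366.9000 = 0.558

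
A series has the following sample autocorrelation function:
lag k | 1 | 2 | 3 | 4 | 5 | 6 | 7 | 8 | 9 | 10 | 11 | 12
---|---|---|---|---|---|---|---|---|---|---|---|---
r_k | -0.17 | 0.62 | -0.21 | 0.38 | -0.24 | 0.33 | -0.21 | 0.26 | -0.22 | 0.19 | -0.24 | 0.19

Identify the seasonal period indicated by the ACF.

2

The largest autocorrelation is r_2 = 0.62, with weaker echoes at lags 4 (0.38), 6 (0.33), 8 (0.26), 10 (0.19) and 12 (0.19); the remaining lags stay at or below -0.17.
The dominant spike at lag 2 indicates a seasonal period of 2.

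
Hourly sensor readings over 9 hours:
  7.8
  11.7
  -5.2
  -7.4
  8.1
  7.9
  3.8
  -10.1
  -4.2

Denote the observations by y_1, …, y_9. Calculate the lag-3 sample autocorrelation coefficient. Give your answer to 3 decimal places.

-0.314

Mean ȳ = (7.8 + 11.7 − 5.2 − 7.4 + 8.1 + 7.9 + 3.8 − 10.1 − 4.2)/9 = 1.3778
Numerator Σ_{t=1}^{6}(y_t−ȳ)(y_{t+3}−ȳ) = -164.6837
Denominator Σ(y_t−ȳ)² = 524.5556
r_3 = -164.6837 / 524.5556 = -0.314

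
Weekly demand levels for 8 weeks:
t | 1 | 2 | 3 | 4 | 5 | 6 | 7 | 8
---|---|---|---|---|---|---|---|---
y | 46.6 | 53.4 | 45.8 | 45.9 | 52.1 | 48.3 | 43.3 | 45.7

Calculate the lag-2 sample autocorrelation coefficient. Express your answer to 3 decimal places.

Mean ȳ = (46.6 + 53.4 + 45.8 + 45.9 + 52.1 + 48.3 + 43.3 + 45.7)/8 = 47.6375
Numerator Σ_{t=1}^{6}(y_t−ȳ)(y_{t+2}−ȳ) = -38.0966
Denominator Σ(y_t−ȳ)² = 83.5988
r_2 = -38.0966 / 83.5988 = -0.456

-0.456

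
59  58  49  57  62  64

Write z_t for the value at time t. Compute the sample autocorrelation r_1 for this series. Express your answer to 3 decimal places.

Mean z̄ = (59 + 58 + 49 + 57 + 62 + 64)/6 = 58.1667
Deviations from mean: 0.8333, -0.1667, -9.1667, -1.1667, 3.8333, 5.8333
Σ(z_t−z̄)(z_{t+1}−z̄) = (-0.1389) + (1.5278) + (10.6944) + (-4.4722) + (22.3611) = 29.9722
Denominator Σ(z_t−z̄)² = 134.8333
r_1 = 29.9722 / 134.8333 = 0.222

0.222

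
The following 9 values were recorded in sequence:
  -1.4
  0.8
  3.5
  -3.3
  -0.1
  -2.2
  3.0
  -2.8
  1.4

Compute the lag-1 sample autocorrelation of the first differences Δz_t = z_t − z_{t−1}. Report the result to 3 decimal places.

First differences Δz: 2.2, 2.7, -6.8, 3.2, -2.1, 5.2, -5.8, 4.2
Mean of differences = 0.3500
Numerator Σ(Δz_t−Δz̄)(Δz_{t+1}−Δz̄) = -105.2025
Denominator Σ(Δz_t−Δz̄)² = 150.3600
r_1(Δz) = -105.2025 / 150.3600 = -0.700

-0.700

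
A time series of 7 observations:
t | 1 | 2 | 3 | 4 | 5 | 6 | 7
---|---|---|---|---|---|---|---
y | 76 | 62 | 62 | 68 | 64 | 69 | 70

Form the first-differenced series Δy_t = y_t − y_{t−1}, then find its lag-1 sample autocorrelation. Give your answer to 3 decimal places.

First differences Δy: -14, 0, 6, -4, 5, 1
Mean of differences = -1.0000
Numerator Σ(Δy_t−Δȳ)(Δy_{t+1}−Δȳ) = -33.0000
Denominator Σ(Δy_t−Δȳ)² = 268.0000
r_1(Δy) = -33.0000 / 268.0000 = -0.123

-0.123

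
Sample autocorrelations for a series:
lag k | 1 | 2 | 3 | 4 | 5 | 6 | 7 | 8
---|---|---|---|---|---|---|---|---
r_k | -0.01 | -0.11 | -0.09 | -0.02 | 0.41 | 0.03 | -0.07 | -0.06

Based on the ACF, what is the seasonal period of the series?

5

The largest autocorrelation is r_5 = 0.41; the remaining lags stay at or below 0.03.
The dominant spike at lag 5 indicates a seasonal period of 5.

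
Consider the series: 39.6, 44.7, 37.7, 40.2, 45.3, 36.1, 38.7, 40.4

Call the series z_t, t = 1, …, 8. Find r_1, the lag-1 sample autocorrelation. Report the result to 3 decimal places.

-0.407

Mean z̄ = (39.6 + 44.7 + 37.7 + 40.2 + 45.3 + 36.1 + 38.7 + 40.4)/8 = 40.3375
Deviations from mean: -0.7375, 4.3625, -2.6375, -0.1375, 4.9625, -4.2375, -1.6375, 0.0625
Numerator Σ_{t=1}^{7}(z_t−z̄)(z_{t+1}−z̄) = -29.2352
Denominator Σ(z_t−z̄)² = 71.8188
r_1 = -29.2352 / 71.8188 = -0.407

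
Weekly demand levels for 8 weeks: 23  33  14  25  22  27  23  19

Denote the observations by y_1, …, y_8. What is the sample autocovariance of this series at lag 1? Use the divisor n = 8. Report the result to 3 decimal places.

-14.445

Mean ȳ = (23 + 33 + 14 + 25 + 22 + 27 + 23 + 19)/8 = 23.2500
Σ_{t=1}^{7}(y_t−ȳ)(y_{t+1}−ȳ) = -115.5625
γ_1 = -115.5625 / 8 = -14.445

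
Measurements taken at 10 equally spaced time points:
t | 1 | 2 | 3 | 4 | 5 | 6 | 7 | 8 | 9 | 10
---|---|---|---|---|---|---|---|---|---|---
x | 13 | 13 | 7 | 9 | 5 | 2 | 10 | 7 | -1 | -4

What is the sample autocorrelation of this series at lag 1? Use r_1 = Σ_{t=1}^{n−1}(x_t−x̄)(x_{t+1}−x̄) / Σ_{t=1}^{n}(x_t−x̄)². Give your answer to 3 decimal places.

Mean x̄ = (13 + 13 + 7 + 9 + 5 + 2 + 10 + 7 − 1 − 4)/10 = 6.1000
Numerator Σ_{t=1}^{9}(x_t−x̄)(x_{t+1}−x̄) = 110.5900
Denominator Σ(x_t−x̄)² = 290.9000
r_1 = 110.5900 / 290.9000 = 0.380

0.380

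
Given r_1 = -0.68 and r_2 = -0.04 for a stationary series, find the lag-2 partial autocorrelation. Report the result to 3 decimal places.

φ_{22} = (r_2 − r_1²) / (1 − r_1²)
r_1² = (-0.68)² = 0.4624
Numerator = -0.04 − 0.4624 = -0.5024; denominator = 1 − 0.4624 = 0.5376
φ_{22} = -0.5024 / 0.5376 = -0.935

-0.935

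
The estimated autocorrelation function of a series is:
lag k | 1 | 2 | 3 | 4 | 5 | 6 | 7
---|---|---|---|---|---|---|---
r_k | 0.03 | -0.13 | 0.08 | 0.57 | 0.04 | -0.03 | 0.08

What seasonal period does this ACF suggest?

4

The largest autocorrelation is r_4 = 0.57; the remaining lags stay at or below 0.08.
The dominant spike at lag 4 indicates a seasonal period of 4.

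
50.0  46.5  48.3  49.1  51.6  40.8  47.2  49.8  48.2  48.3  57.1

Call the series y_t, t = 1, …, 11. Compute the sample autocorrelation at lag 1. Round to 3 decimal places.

Mean ȳ = (50.0 + 46.5 + 48.3 + 49.1 + 51.6 + 40.8 + 47.2 + 49.8 + 48.2 + 48.3 + 57.1)/11 = 48.8091
Numerator Σ_{t=1}^{10}(y_t−ȳ)(y_{t+1}−ȳ) = -16.4846
Denominator Σ(y_t−ȳ)² = 151.9691
r_1 = -16.4846 / 151.9691 = -0.108

-0.108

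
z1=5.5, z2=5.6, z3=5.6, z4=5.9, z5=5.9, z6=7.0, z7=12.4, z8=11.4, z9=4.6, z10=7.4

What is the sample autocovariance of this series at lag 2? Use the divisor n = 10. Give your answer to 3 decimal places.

Mean z̄ = (5.5 + 5.6 + 5.6 + 5.9 + 5.9 + 7.0 + 12.4 + 11.4 + 4.6 + 7.4)/10 = 7.1300
Σ_{t=1}^{8}(z_t−z̄)(z_{t+2}−z̄) = -12.7998
γ_2 = -12.7998 / 10 = -1.280

-1.280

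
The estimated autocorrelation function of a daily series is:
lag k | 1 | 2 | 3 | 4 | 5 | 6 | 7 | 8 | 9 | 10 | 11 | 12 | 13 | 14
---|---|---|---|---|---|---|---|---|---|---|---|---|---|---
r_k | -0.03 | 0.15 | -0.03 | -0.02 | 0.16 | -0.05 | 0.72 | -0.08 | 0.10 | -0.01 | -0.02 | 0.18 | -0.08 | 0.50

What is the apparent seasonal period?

7

The largest autocorrelation is r_7 = 0.72, with a weaker echo at lag 14 (0.50); the remaining lags stay at or below 0.18.
The dominant spike at lag 7 indicates a seasonal period of 7.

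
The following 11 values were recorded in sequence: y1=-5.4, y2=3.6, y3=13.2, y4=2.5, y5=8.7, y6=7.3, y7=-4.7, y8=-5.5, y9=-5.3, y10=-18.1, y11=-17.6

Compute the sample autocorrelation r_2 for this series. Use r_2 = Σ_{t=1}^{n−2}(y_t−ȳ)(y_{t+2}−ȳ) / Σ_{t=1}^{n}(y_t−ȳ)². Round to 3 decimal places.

0.225

Mean ȳ = (-5.4 + 3.6 + 13.2 + 2.5 + 8.7 + 7.3 − 4.7 − 5.5 − 5.3 − 18.1 − 17.6)/11 = -1.9364
Numerator Σ_{t=1}^{9}(y_t−ȳ)(y_{t+2}−ȳ) = 231.3801
Denominator Σ(y_t−ȳ)² = 1028.1455
r_2 = 231.3801 / 1028.1455 = 0.225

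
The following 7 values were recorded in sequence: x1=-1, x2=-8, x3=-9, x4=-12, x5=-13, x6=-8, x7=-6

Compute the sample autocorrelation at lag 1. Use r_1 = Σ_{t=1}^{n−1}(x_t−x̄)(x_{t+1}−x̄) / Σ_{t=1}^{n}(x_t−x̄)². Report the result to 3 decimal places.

Mean x̄ = (-1 − 8 − 9 − 12 − 13 − 8 − 6)/7 = -8.1429
Deviations from mean: 7.1429, 0.1429, -0.8571, -3.8571, -4.8571, 0.1429, 2.1429
Numerator Σ_{t=1}^{6}(x_t−x̄)(x_{t+1}−x̄) = 22.5510
Denominator Σ(x_t−x̄)² = 94.8571
r_1 = 22.5510 / 94.8571 = 0.238

0.238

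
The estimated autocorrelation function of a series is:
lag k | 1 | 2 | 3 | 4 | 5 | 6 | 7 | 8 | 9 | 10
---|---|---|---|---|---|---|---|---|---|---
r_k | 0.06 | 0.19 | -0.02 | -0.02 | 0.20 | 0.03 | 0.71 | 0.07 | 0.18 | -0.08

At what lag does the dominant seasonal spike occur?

The largest autocorrelation is r_7 = 0.71; the remaining lags stay at or below 0.20.
The dominant spike at lag 7 indicates a seasonal period of 7.

7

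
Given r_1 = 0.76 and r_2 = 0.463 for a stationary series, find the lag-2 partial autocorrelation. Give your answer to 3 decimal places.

φ_{22} = (r_2 − r_1²) / (1 − r_1²)
r_1² = (0.76)² = 0.5776
Numerator = 0.463 − 0.5776 = -0.1146; denominator = 1 − 0.5776 = 0.4224
φ_{22} = -0.1146 / 0.4224 = -0.271

-0.271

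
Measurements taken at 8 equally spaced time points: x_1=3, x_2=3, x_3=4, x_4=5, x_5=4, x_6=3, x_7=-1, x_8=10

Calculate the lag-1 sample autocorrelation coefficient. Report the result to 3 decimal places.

Mean x̄ = (3 + 3 + 4 + 5 + 4 + 3 − 1 + 10)/8 = 3.8750
Deviations from mean: -0.8750, -0.8750, 0.1250, 1.1250, 0.1250, -0.8750, -4.8750, 6.1250
Σ(x_t−x̄)(x_{t+1}−x̄) = (0.7656) + (-0.1094) + (0.1406) + (0.1406) + (-0.1094) + (4.2656) + (-29.8594) = -24.7656
Denominator Σ(x_t−x̄)² = 64.8750
r_1 = -24.7656 / 64.8750 = -0.382

-0.382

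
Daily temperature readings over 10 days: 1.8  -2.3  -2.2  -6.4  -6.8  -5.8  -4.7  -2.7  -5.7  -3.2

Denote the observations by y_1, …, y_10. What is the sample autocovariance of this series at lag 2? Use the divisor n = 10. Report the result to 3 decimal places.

0.833

Mean ȳ = (1.8 − 2.3 − 2.2 − 6.4 − 6.8 − 5.8 − 4.7 − 2.7 − 5.7 − 3.2)/10 = -3.8000
Σ_{t=1}^{8}(y_t−ȳ)(y_{t+2}−ȳ) = 8.3300
γ_2 = 8.3300 / 10 = 0.833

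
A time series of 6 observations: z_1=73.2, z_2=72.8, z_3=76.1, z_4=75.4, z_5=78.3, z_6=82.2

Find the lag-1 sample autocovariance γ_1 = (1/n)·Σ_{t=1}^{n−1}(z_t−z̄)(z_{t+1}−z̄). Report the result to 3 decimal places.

3.636

Mean z̄ = (73.2 + 72.8 + 76.1 + 75.4 + 78.3 + 82.2)/6 = 76.3333
Σ_{t=1}^{5}(z_t−z̄)(z_{t+1}−z̄) = 21.8156
γ_1 = 21.8156 / 6 = 3.636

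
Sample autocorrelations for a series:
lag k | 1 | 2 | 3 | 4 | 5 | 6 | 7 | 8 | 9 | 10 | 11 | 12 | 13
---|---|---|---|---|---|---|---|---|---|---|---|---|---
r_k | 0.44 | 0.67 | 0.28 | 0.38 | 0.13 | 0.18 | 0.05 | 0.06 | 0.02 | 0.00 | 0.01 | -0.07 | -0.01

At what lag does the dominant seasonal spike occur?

The largest autocorrelation is r_2 = 0.67; the remaining lags stay at or below 0.44.
The dominant spike at lag 2 indicates a seasonal period of 2.

2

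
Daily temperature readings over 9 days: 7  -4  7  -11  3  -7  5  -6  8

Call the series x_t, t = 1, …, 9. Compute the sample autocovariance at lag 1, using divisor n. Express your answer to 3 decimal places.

-33.018

Mean x̄ = (7 − 4 + 7 − 11 + 3 − 7 + 5 − 6 + 8)/9 = 0.2222
Σ_{t=1}^{8}(x_t−x̄)(x_{t+1}−x̄) = -297.1605
γ_1 = -297.1605 / 9 = -33.018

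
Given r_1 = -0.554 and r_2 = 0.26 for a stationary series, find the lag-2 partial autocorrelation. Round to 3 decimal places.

-0.068

φ_{22} = (r_2 − r_1²) / (1 − r_1²)
r_1² = (-0.554)² = 0.306916
Numerator = 0.26 − 0.3069 = -0.0469; denominator = 1 − 0.3069 = 0.6931
φ_{22} = -0.0469 / 0.6931 = -0.068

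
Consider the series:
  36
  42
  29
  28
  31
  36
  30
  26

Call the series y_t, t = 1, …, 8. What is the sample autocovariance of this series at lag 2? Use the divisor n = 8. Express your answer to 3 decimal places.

-10.766

Mean ȳ = (36 + 42 + 29 + 28 + 31 + 36 + 30 + 26)/8 = 32.2500
Σ_{t=1}^{6}(y_t−ȳ)(y_{t+2}−ȳ) = -86.1250
γ_2 = -86.1250 / 8 = -10.766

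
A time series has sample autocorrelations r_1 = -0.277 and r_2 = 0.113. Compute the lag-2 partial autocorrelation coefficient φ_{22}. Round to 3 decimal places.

0.039

φ_{22} = (r_2 − r_1²) / (1 − r_1²)
r_1² = (-0.277)² = 0.076729
Numerator = 0.113 − 0.0767 = 0.0363; denominator = 1 − 0.0767 = 0.9233
φ_{22} = 0.0363 / 0.9233 = 0.039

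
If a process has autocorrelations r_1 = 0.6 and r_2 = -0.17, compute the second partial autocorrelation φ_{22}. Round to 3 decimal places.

-0.828

φ_{22} = (r_2 − r_1²) / (1 − r_1²)
r_1² = (0.6)² = 0.36
Numerator = -0.17 − 0.3600 = -0.5300; denominator = 1 − 0.3600 = 0.6400
φ_{22} = -0.5300 / 0.6400 = -0.828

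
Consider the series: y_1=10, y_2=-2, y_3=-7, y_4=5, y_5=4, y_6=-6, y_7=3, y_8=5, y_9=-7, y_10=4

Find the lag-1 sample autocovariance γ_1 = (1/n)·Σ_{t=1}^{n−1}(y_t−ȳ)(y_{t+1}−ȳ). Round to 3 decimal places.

Mean ȳ = (10 − 2 − 7 + 5 + 4 − 6 + 3 + 5 − 7 + 4)/10 = 0.9000
Σ_{t=1}^{9}(y_t−ȳ)(y_{t+1}−ȳ) = -107.3100
γ_1 = -107.3100 / 10 = -10.731

-10.731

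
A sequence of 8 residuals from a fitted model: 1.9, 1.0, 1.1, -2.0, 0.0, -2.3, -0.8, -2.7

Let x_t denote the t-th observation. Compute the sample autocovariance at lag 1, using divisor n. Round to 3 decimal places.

Mean x̄ = (1.9 + 1.0 + 1.1 − 2.0 + 0.0 − 2.3 − 0.8 − 2.7)/8 = -0.4750
Deviations: 2.3750, 1.4750, 1.5750, -1.5250, 0.4750, -1.8250, -0.3250, -2.2250
Σ_{t=1}^{7}(x_t−x̄)(x_{t+1}−x̄) = 3.1494
γ_1 = 3.1494 / 8 = 0.394

0.394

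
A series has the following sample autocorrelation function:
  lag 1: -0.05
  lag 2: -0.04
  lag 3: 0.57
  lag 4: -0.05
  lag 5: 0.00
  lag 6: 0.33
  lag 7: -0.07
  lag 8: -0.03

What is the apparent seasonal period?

The largest autocorrelation is r_3 = 0.57, with a weaker echo at lag 6 (0.33); the remaining lags stay at or below 0.00.
The dominant spike at lag 3 indicates a seasonal period of 3.

3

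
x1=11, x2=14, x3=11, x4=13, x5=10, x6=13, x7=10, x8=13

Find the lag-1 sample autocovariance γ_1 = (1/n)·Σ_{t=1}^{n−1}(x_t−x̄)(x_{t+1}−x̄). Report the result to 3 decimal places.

-1.643

Mean x̄ = (11 + 14 + 11 + 13 + 10 + 13 + 10 + 13)/8 = 11.8750
Σ_{t=1}^{7}(x_t−x̄)(x_{t+1}−x̄) = -13.1406
γ_1 = -13.1406 / 8 = -1.643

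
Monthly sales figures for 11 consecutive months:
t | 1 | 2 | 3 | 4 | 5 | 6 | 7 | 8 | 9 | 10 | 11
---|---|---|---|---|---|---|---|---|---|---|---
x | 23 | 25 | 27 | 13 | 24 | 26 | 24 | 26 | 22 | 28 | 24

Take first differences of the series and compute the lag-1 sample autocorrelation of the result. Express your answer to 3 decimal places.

First differences Δx: 2, 2, -14, 11, 2, -2, 2, -4, 6, -4
Mean of differences = 0.1000
Numerator Σ(Δx_t−Δx̄)(Δx_{t+1}−Δx̄) = -220.3100
Denominator Σ(Δx_t−Δx̄)² = 404.9000
r_1(Δx) = -220.3100 / 404.9000 = -0.544

-0.544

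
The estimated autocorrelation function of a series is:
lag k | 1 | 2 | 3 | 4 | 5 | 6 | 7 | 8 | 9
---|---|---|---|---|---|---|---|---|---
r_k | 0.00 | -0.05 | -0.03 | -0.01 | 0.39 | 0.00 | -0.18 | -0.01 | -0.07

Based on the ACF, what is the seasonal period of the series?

5

The largest autocorrelation is r_5 = 0.39; the remaining lags stay at or below 0.00.
The dominant spike at lag 5 indicates a seasonal period of 5.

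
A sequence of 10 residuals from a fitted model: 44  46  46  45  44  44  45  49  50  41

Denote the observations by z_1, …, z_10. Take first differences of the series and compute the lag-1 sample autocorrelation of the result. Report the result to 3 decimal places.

First differences Δz: 2, 0, -1, -1, 0, 1, 4, 1, -9
Mean of differences = -0.3333
Numerator Σ(Δz_t−Δz̄)(Δz_{t+1}−Δz̄) = 1.2222
Denominator Σ(Δz_t−Δz̄)² = 104.0000
r_1(Δz) = 1.2222 / 104.0000 = 0.012

0.012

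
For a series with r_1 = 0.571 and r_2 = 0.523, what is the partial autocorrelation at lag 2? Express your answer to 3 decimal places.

φ_{22} = (r_2 − r_1²) / (1 − r_1²)
r_1² = (0.571)² = 0.326041
Numerator = 0.523 − 0.3260 = 0.1970; denominator = 1 − 0.3260 = 0.6740
φ_{22} = 0.1970 / 0.6740 = 0.292

0.292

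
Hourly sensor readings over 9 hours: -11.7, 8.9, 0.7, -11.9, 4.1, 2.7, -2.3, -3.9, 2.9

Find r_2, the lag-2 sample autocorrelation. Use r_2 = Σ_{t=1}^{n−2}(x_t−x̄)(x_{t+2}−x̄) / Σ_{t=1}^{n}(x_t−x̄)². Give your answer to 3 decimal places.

Mean x̄ = (-11.7 + 8.9 + 0.7 − 11.9 + 4.1 + 2.7 − 2.3 − 3.9 + 2.9)/9 = -1.1667
Numerator Σ_{t=1}^{7}(x_t−x̄)(x_{t+2}−x̄) = -180.5289
Denominator Σ(x_t−x̄)² = 398.9600
r_2 = -180.5289 / 398.9600 = -0.452

-0.452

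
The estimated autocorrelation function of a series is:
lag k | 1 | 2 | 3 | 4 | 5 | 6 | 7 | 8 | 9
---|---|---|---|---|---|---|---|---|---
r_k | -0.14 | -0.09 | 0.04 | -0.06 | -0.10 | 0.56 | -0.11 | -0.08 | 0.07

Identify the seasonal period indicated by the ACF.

6

The largest autocorrelation is r_6 = 0.56; the remaining lags stay at or below 0.07.
The dominant spike at lag 6 indicates a seasonal period of 6.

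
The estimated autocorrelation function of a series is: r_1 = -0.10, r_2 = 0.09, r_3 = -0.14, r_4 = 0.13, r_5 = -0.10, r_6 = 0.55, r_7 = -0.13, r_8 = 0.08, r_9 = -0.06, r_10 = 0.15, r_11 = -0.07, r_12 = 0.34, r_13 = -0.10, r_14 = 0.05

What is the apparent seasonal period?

The largest autocorrelation is r_6 = 0.55, with a weaker echo at lag 12 (0.34); the remaining lags stay at or below 0.15.
The dominant spike at lag 6 indicates a seasonal period of 6.

6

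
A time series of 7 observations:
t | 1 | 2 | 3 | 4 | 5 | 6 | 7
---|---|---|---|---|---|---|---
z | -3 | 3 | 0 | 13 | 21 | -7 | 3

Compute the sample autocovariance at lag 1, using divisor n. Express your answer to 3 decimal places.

-7.277

Mean z̄ = (-3 + 3 + 0 + 13 + 21 − 7 + 3)/7 = 4.2857
Deviations: -7.2857, -1.2857, -4.2857, 8.7143, 16.7143, -11.2857, -1.2857
Σ_{t=1}^{6}(z_t−z̄)(z_{t+1}−z̄) = -50.9388
γ_1 = -50.9388 / 7 = -7.277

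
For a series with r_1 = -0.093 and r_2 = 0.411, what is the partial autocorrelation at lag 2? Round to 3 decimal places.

φ_{22} = (r_2 − r_1²) / (1 − r_1²)
r_1² = (-0.093)² = 0.008649
Numerator = 0.411 − 0.0086 = 0.4024; denominator = 1 − 0.0086 = 0.9914
φ_{22} = 0.4024 / 0.9914 = 0.406

0.406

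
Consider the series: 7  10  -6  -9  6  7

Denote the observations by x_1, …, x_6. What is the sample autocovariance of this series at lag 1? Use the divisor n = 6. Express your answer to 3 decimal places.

7.208

Mean x̄ = (7 + 10 − 6 − 9 + 6 + 7)/6 = 2.5000
Deviations: 4.5000, 7.5000, -8.5000, -11.5000, 3.5000, 4.5000
Σ_{t=1}^{5}(x_t−x̄)(x_{t+1}−x̄) = 43.2500
γ_1 = 43.2500 / 6 = 7.208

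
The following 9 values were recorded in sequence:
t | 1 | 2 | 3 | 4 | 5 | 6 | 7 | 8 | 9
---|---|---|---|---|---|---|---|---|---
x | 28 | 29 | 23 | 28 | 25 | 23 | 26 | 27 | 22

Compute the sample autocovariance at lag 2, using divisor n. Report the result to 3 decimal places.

-0.877

Mean x̄ = (28 + 29 + 23 + 28 + 25 + 23 + 26 + 27 + 22)/9 = 25.6667
Σ_{t=1}^{7}(x_t−x̄)(x_{t+2}−x̄) = -7.8889
γ_2 = -7.8889 / 9 = -0.877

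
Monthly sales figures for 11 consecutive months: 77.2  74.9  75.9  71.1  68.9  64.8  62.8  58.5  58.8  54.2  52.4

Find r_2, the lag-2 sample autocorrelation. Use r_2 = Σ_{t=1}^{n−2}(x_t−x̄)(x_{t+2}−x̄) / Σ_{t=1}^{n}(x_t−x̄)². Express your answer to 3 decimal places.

0.497

Mean x̄ = (77.2 + 74.9 + 75.9 + 71.1 + 68.9 + 64.8 + 62.8 + 58.5 + 58.8 + 54.2 + 52.4)/11 = 65.4091
Numerator Σ_{t=1}^{9}(x_t−x̄)(x_{t+2}−x̄) = 386.6326
Denominator Σ(x_t−x̄)² = 777.2091
r_2 = 386.6326 / 777.2091 = 0.497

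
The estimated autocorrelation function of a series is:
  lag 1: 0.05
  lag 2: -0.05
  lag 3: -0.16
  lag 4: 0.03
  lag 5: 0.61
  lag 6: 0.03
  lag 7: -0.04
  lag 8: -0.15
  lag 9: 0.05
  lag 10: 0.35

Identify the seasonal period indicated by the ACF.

The largest autocorrelation is r_5 = 0.61, with a weaker echo at lag 10 (0.35); the remaining lags stay at or below 0.05.
The dominant spike at lag 5 indicates a seasonal period of 5.

5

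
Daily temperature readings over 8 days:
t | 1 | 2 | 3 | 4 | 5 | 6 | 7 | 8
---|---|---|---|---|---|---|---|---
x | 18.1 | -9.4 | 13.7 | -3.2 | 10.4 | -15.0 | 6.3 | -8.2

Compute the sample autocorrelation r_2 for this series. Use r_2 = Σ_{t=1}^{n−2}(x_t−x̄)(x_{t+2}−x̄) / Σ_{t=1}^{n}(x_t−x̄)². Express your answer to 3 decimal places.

Mean x̄ = (18.1 − 9.4 + 13.7 − 3.2 + 10.4 − 15.0 + 6.3 − 8.2)/8 = 1.5875
Deviations from mean: 16.5125, -10.9875, 12.1125, -4.7875, 8.8125, -16.5875, 4.7125, -9.7875
Numerator Σ_{t=1}^{6}(x_t−x̄)(x_{t+2}−x̄) = 642.6434
Denominator Σ(x_t−x̄)² = 1033.8288
r_2 = 642.6434 / 1033.8288 = 0.622

0.622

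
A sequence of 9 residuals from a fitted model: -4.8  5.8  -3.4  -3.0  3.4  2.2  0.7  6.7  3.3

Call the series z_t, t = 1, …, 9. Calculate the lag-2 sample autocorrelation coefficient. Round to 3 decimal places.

-0.019

Mean z̄ = (-4.8 + 5.8 − 3.4 − 3.0 + 3.4 + 2.2 + 0.7 + 6.7 + 3.3)/9 = 1.2111
Numerator Σ_{t=1}^{7}(z_t−z̄)(z_{t+2}−z̄) = -2.6225
Denominator Σ(z_t−z̄)² = 136.7089
r_2 = -2.6225 / 136.7089 = -0.019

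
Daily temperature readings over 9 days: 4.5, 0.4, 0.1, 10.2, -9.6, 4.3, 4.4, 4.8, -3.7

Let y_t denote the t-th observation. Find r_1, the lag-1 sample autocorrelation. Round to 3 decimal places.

-0.536

Mean ȳ = (4.5 + 0.4 + 0.1 + 10.2 − 9.6 + 4.3 + 4.4 + 4.8 − 3.7)/9 = 1.7111
Numerator Σ_{t=1}^{8}(y_t−ȳ)(y_{t+1}−ȳ) = -141.9701
Denominator Σ(y_t−ȳ)² = 264.8489
r_1 = -141.9701 / 264.8489 = -0.536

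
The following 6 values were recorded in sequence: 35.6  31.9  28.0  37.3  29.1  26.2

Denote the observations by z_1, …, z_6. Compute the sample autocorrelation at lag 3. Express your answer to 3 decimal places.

0.428

Mean z̄ = (35.6 + 31.9 + 28.0 + 37.3 + 29.1 + 26.2)/6 = 31.3500
Σ(z_t−z̄)(z_{t+3}−z̄) = (25.2875) + (-1.2375) + (17.2525) = 41.3025
Denominator Σ(z_t−z̄)² = 96.5750
r_3 = 41.3025 / 96.5750 = 0.428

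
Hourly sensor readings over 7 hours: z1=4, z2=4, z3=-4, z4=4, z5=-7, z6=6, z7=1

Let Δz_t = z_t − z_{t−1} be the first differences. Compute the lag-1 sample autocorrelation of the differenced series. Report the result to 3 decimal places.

First differences Δz: 0, -8, 8, -11, 13, -5
Mean of differences = -0.5000
Numerator Σ(Δz_t−Δz̄)(Δz_{t+1}−Δz̄) = -359.2500
Denominator Σ(Δz_t−Δz̄)² = 441.5000
r_1(Δz) = -359.2500 / 441.5000 = -0.814

-0.814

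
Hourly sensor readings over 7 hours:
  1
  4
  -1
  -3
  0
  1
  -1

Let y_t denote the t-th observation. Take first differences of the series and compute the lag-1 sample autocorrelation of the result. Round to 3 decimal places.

First differences Δy: 3, -5, -2, 3, 1, -2
Mean of differences = -0.3333
Numerator Σ(Δy_t−Δȳ)(Δy_{t+1}−Δȳ) = -11.1111
Denominator Σ(Δy_t−Δȳ)² = 51.3333
r_1(Δy) = -11.1111 / 51.3333 = -0.216

-0.216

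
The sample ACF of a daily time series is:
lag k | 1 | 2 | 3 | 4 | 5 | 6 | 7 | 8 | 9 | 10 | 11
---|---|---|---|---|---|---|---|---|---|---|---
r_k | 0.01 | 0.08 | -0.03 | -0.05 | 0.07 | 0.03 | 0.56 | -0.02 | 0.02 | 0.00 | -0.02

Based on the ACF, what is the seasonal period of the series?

7

The largest autocorrelation is r_7 = 0.56; the remaining lags stay at or below 0.08.
The dominant spike at lag 7 indicates a seasonal period of 7.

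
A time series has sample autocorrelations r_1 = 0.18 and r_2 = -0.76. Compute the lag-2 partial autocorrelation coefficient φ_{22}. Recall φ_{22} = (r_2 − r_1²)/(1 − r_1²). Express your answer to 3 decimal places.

-0.819

φ_{22} = (r_2 − r_1²) / (1 − r_1²)
r_1² = (0.18)² = 0.0324
Numerator = -0.76 − 0.0324 = -0.7924; denominator = 1 − 0.0324 = 0.9676
φ_{22} = -0.7924 / 0.9676 = -0.819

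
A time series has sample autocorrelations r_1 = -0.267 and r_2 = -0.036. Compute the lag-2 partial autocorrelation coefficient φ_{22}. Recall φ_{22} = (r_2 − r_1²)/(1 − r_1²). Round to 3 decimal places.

φ_{22} = (r_2 − r_1²) / (1 − r_1²)
r_1² = (-0.267)² = 0.071289
Numerator = -0.036 − 0.0713 = -0.1073; denominator = 1 − 0.0713 = 0.9287
φ_{22} = -0.1073 / 0.9287 = -0.116

-0.116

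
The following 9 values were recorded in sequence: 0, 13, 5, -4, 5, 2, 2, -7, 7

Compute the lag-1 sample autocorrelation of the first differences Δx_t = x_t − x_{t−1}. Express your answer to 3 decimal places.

-0.369

First differences Δx: 13, -8, -9, 9, -3, 0, -9, 14
Mean of differences = 0.8750
Numerator Σ(Δx_t−Δx̄)(Δx_{t+1}−Δx̄) = -249.2656
Denominator Σ(Δx_t−Δx̄)² = 674.8750
r_1(Δx) = -249.2656 / 674.8750 = -0.369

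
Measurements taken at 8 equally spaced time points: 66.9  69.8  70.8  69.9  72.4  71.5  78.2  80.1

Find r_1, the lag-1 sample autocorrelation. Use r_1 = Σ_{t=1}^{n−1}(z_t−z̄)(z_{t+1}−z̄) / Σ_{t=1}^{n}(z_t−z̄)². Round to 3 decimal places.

Mean z̄ = (66.9 + 69.8 + 70.8 + 69.9 + 72.4 + 71.5 + 78.2 + 80.1)/8 = 72.4500
Σ(z_t−z̄)(z_{t+1}−z̄) = (14.7075) + (4.3725) + (4.2075) + (0.1275) + (0.0475) + (-5.4625) + (43.9875) = 61.9875
Denominator Σ(z_t−z̄)² = 139.5400
r_1 = 61.9875 / 139.5400 = 0.444

0.444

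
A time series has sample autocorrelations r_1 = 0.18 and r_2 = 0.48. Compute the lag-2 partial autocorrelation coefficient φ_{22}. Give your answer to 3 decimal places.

0.463

φ_{22} = (r_2 − r_1²) / (1 − r_1²)
r_1² = (0.18)² = 0.0324
Numerator = 0.48 − 0.0324 = 0.4476; denominator = 1 − 0.0324 = 0.9676
φ_{22} = 0.4476 / 0.9676 = 0.463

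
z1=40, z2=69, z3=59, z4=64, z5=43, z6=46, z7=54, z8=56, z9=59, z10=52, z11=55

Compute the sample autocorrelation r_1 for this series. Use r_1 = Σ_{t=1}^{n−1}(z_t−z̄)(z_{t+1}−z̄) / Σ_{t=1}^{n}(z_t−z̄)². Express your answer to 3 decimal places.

-0.148

Mean z̄ = (40 + 69 + 59 + 64 + 43 + 46 + 54 + 56 + 59 + 52 + 55)/11 = 54.2727
Numerator Σ_{t=1}^{10}(z_t−z̄)(z_{t+1}−z̄) = -113.4380
Denominator Σ(z_t−z̄)² = 764.1818
r_1 = -113.4380 / 764.1818 = -0.148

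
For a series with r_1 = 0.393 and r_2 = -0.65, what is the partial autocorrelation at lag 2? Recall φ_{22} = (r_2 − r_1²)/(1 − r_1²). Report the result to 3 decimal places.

-0.951

φ_{22} = (r_2 − r_1²) / (1 − r_1²)
r_1² = (0.393)² = 0.154449
Numerator = -0.65 − 0.1544 = -0.8044; denominator = 1 − 0.1544 = 0.8456
φ_{22} = -0.8044 / 0.8456 = -0.951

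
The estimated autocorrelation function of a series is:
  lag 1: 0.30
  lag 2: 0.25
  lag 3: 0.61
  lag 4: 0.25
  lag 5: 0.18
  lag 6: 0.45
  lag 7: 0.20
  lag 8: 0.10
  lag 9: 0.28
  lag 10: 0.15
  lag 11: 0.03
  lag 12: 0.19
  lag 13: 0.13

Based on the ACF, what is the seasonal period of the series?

The largest autocorrelation is r_3 = 0.61, with a weaker echo at lag 6 (0.45); the remaining lags stay at or below 0.30. The elevated value at lag 1 (0.30), dropping to 0.25 at lag 2, reflects decaying short-term dependence rather than seasonality.
The dominant spike at lag 3 indicates a seasonal period of 3.

3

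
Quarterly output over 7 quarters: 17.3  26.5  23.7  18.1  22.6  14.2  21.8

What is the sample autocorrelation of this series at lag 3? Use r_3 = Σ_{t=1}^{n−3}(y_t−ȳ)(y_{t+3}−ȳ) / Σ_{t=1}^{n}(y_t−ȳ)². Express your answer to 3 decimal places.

-0.026

Mean ȳ = (17.3 + 26.5 + 23.7 + 18.1 + 22.6 + 14.2 + 21.8)/7 = 20.6000
Deviations from mean: -3.3000, 5.9000, 3.1000, -2.5000, 2.0000, -6.4000, 1.2000
Numerator Σ_{t=1}^{4}(y_t−ȳ)(y_{t+3}−ȳ) = -2.7900
Denominator Σ(y_t−ȳ)² = 107.9600
r_3 = -2.7900 / 107.9600 = -0.026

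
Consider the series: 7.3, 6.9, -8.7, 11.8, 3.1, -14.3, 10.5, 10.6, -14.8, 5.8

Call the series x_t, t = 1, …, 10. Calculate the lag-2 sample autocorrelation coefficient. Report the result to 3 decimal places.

Mean x̄ = (7.3 + 6.9 − 8.7 + 11.8 + 3.1 − 14.3 + 10.5 + 10.6 − 14.8 + 5.8)/10 = 1.8200
Numerator Σ_{t=1}^{8}(x_t−x̄)(x_{t+2}−x̄) = -421.0348
Denominator Σ(x_t−x̄)² = 972.0960
r_2 = -421.0348 / 972.0960 = -0.433

-0.433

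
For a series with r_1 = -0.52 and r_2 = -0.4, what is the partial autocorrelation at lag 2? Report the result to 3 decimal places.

-0.919

φ_{22} = (r_2 − r_1²) / (1 − r_1²)
r_1² = (-0.52)² = 0.2704
Numerator = -0.4 − 0.2704 = -0.6704; denominator = 1 − 0.2704 = 0.7296
φ_{22} = -0.6704 / 0.7296 = -0.919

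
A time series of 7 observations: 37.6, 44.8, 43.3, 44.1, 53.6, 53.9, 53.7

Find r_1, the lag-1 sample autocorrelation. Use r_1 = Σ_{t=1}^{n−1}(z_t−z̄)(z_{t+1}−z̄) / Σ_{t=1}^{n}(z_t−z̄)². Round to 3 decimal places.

0.442

Mean z̄ = (37.6 + 44.8 + 43.3 + 44.1 + 53.6 + 53.9 + 53.7)/7 = 47.2857
Deviations from mean: -9.6857, -2.4857, -3.9857, -3.1857, 6.3143, 6.6143, 6.4143
Numerator Σ_{t=1}^{6}(z_t−z̄)(z_{t+1}−z̄) = 110.7555
Denominator Σ(z_t−z̄)² = 250.7886
r_1 = 110.7555 / 250.7886 = 0.442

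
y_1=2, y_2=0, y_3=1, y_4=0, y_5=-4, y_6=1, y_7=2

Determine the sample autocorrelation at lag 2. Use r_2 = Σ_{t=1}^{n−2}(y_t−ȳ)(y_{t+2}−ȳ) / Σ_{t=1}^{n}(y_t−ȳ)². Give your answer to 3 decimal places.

Mean ȳ = (2 + 0 + 1 + 0 − 4 + 1 + 2)/7 = 0.2857
Σ(y_t−ȳ)(y_{t+2}−ȳ) = (1.2245) + (0.0816) + (-3.0612) + (-0.2041) + (-7.3469) = -9.3061
Denominator Σ(y_t−ȳ)² = 25.4286
r_2 = -9.3061 / 25.4286 = -0.366

-0.366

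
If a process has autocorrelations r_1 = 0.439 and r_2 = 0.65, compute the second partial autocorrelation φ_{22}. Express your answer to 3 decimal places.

φ_{22} = (r_2 − r_1²) / (1 − r_1²)
r_1² = (0.439)² = 0.192721
Numerator = 0.65 − 0.1927 = 0.4573; denominator = 1 − 0.1927 = 0.8073
φ_{22} = 0.4573 / 0.8073 = 0.566

0.566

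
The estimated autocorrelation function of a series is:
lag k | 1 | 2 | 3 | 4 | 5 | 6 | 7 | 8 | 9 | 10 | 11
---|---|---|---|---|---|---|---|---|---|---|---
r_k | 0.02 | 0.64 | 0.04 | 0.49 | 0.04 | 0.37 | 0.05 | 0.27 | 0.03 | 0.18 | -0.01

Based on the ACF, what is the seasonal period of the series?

The largest autocorrelation is r_2 = 0.64, with weaker echoes at lags 4 (0.49), 6 (0.37), 8 (0.27) and 10 (0.18); the remaining lags stay at or below 0.05.
The dominant spike at lag 2 indicates a seasonal period of 2.

2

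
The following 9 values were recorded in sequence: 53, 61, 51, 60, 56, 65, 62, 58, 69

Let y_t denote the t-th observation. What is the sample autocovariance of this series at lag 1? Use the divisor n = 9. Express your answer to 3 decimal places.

Mean ȳ = (53 + 61 + 51 + 60 + 56 + 65 + 62 + 58 + 69)/9 = 59.4444
Σ_{t=1}^{8}(y_t−ȳ)(y_{t+1}−ȳ) = -52.1975
γ_1 = -52.1975 / 9 = -5.800

-5.800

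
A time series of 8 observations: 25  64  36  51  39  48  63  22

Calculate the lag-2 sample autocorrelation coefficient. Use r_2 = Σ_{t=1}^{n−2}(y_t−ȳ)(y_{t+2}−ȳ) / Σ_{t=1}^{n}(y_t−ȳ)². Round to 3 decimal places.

Mean ȳ = (25 + 64 + 36 + 51 + 39 + 48 + 63 + 22)/8 = 43.5000
Deviations from mean: -18.5000, 20.5000, -7.5000, 7.5000, -4.5000, 4.5000, 19.5000, -21.5000
Numerator Σ_{t=1}^{6}(y_t−ȳ)(y_{t+2}−ȳ) = 175.5000
Denominator Σ(y_t−ȳ)² = 1758.0000
r_2 = 175.5000 / 1758.0000 = 0.100

0.100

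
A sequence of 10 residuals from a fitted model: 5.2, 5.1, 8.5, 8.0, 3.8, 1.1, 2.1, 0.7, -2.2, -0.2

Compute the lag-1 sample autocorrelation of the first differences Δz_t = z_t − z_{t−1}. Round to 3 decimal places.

0.017

First differences Δz: -0.1, 3.4, -0.5, -4.2, -2.7, 1.0, -1.4, -2.9, 2.0
Mean of differences = -0.6000
Numerator Σ(Δz_t−Δz̄)(Δz_{t+1}−Δz̄) = 0.8200
Denominator Σ(Δz_t−Δz̄)² = 48.8800
r_1(Δz) = 0.8200 / 48.8800 = 0.017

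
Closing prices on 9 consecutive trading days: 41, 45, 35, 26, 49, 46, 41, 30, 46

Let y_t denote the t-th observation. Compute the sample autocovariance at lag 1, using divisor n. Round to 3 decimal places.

Mean ȳ = (41 + 45 + 35 + 26 + 49 + 46 + 41 + 30 + 46)/9 = 39.8889
Σ_{t=1}^{8}(y_t−ȳ)(y_{t+1}−ȳ) = -86.9012
γ_1 = -86.9012 / 9 = -9.656

-9.656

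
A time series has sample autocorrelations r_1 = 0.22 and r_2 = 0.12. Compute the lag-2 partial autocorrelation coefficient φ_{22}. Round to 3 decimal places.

φ_{22} = (r_2 − r_1²) / (1 − r_1²)
r_1² = (0.22)² = 0.0484
Numerator = 0.12 − 0.0484 = 0.0716; denominator = 1 − 0.0484 = 0.9516
φ_{22} = 0.0716 / 0.9516 = 0.075

0.075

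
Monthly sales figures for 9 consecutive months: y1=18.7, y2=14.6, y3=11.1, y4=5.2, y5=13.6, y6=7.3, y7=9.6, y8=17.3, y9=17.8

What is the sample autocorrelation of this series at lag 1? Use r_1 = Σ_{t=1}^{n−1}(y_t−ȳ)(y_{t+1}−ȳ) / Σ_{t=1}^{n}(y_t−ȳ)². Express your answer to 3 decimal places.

Mean ȳ = (18.7 + 14.6 + 11.1 + 5.2 + 13.6 + 7.3 + 9.6 + 17.3 + 17.8)/9 = 12.8000
Numerator Σ_{t=1}^{8}(y_t−ȳ)(y_{t+1}−ȳ) = 35.7000
Denominator Σ(y_t−ȳ)² = 185.0800
r_1 = 35.7000 / 185.0800 = 0.193

0.193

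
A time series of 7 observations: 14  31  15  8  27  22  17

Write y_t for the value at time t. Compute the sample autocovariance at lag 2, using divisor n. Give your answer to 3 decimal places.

-27.434

Mean ȳ = (14 + 31 + 15 + 8 + 27 + 22 + 17)/7 = 19.1429
Σ_{t=1}^{5}(y_t−ȳ)(y_{t+2}−ȳ) = -192.0408
γ_2 = -192.0408 / 7 = -27.434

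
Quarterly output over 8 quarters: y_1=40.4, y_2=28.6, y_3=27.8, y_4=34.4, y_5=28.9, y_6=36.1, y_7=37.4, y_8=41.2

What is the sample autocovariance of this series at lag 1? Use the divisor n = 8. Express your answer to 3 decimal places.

2.371

Mean ȳ = (40.4 + 28.6 + 27.8 + 34.4 + 28.9 + 36.1 + 37.4 + 41.2)/8 = 34.3500
Σ_{t=1}^{7}(y_t−ȳ)(y_{t+1}−ȳ) = 18.9675
γ_1 = 18.9675 / 8 = 2.371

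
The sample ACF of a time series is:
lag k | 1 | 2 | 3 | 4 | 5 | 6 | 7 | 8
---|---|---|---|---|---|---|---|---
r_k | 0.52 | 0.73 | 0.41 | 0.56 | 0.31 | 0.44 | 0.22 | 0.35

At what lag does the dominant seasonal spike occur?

2

The largest autocorrelation is r_2 = 0.73, with a weaker echo at lag 4 (0.56); the remaining lags stay at or below 0.52.
The dominant spike at lag 2 indicates a seasonal period of 2.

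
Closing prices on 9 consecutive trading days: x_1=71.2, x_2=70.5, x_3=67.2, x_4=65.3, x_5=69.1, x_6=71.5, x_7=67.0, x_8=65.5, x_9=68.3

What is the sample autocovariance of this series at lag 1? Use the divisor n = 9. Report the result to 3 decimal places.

Mean x̄ = (71.2 + 70.5 + 67.2 + 65.3 + 69.1 + 71.5 + 67.0 + 65.5 + 68.3)/9 = 68.4000
Σ_{t=1}^{8}(x_t−x̄)(x_{t+1}−x̄) = 7.0900
γ_1 = 7.0900 / 9 = 0.788

0.788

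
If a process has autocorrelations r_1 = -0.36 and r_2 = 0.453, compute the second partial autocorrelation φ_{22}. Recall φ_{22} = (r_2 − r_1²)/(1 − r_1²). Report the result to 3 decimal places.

φ_{22} = (r_2 − r_1²) / (1 − r_1²)
r_1² = (-0.36)² = 0.1296
Numerator = 0.453 − 0.1296 = 0.3234; denominator = 1 − 0.1296 = 0.8704
φ_{22} = 0.3234 / 0.8704 = 0.372

0.372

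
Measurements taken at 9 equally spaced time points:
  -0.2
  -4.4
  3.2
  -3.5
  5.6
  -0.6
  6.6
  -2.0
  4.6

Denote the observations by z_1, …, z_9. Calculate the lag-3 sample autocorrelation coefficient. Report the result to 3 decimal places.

Mean z̄ = (-0.2 − 4.4 + 3.2 − 3.5 + 5.6 − 0.6 + 6.6 − 2.0 + 4.6)/9 = 1.0333
Σ(z_t−z̄)(z_{t+3}−z̄) = (5.5911) + (-24.8122) + (-3.5389) + (-25.2356) + (-13.8522) + (-5.8256) = -67.6733
Denominator Σ(z_t−z̄)² = 132.7200
r_3 = -67.6733 / 132.7200 = -0.510

-0.510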